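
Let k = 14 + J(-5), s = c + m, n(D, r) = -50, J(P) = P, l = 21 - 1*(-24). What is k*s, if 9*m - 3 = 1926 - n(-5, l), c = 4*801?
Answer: 30815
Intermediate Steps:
l = 45 (l = 21 + 24 = 45)
c = 3204
m = 1979/9 (m = ⅓ + (1926 - 1*(-50))/9 = ⅓ + (1926 + 50)/9 = ⅓ + (⅑)*1976 = ⅓ + 1976/9 = 1979/9 ≈ 219.89)
s = 30815/9 (s = 3204 + 1979/9 = 30815/9 ≈ 3423.9)
k = 9 (k = 14 - 5 = 9)
k*s = 9*(30815/9) = 30815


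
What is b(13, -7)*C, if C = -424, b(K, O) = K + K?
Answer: -11024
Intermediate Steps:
b(K, O) = 2*K
b(13, -7)*C = (2*13)*(-424) = 26*(-424) = -11024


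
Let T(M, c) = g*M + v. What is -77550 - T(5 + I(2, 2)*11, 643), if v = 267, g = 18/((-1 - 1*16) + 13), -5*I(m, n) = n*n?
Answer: -778341/10 ≈ -77834.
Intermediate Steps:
I(m, n) = -n²/5 (I(m, n) = -n*n/5 = -n²/5)
g = -9/2 (g = 18/((-1 - 16) + 13) = 18/(-17 + 13) = 18/(-4) = -¼*18 = -9/2 ≈ -4.5000)
T(M, c) = 267 - 9*M/2 (T(M, c) = -9*M/2 + 267 = 267 - 9*M/2)
-77550 - T(5 + I(2, 2)*11, 643) = -77550 - (267 - 9*(5 - ⅕*2²*11)/2) = -77550 - (267 - 9*(5 - ⅕*4*11)/2) = -77550 - (267 - 9*(5 - ⅘*11)/2) = -77550 - (267 - 9*(5 - 44/5)/2) = -77550 - (267 - 9/2*(-19/5)) = -77550 - (267 + 171/10) = -77550 - 1*2841/10 = -77550 - 2841/10 = -778341/10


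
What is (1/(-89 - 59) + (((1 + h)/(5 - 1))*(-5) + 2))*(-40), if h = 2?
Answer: 2600/37 ≈ 70.270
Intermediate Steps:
(1/(-89 - 59) + (((1 + h)/(5 - 1))*(-5) + 2))*(-40) = (1/(-89 - 59) + (((1 + 2)/(5 - 1))*(-5) + 2))*(-40) = (1/(-148) + ((3/4)*(-5) + 2))*(-40) = (-1/148 + ((3*(¼))*(-5) + 2))*(-40) = (-1/148 + ((¾)*(-5) + 2))*(-40) = (-1/148 + (-15/4 + 2))*(-40) = (-1/148 - 7/4)*(-40) = -65/37*(-40) = 2600/37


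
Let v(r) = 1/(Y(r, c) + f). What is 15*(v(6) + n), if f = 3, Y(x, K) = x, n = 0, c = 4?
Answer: 5/3 ≈ 1.6667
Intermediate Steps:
v(r) = 1/(3 + r) (v(r) = 1/(r + 3) = 1/(3 + r))
15*(v(6) + n) = 15*(1/(3 + 6) + 0) = 15*(1/9 + 0) = 15*(⅑ + 0) = 15*(⅑) = 5/3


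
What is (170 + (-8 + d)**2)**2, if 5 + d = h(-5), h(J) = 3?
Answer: 72900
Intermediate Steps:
d = -2 (d = -5 + 3 = -2)
(170 + (-8 + d)**2)**2 = (170 + (-8 - 2)**2)**2 = (170 + (-10)**2)**2 = (170 + 100)**2 = 270**2 = 72900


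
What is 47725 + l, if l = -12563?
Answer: 35162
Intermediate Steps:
47725 + l = 47725 - 12563 = 35162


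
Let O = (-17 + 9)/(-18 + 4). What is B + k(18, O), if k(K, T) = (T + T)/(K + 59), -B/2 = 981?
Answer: -1057510/539 ≈ -1962.0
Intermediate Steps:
B = -1962 (B = -2*981 = -1962)
O = 4/7 (O = -8/(-14) = -8*(-1/14) = 4/7 ≈ 0.57143)
k(K, T) = 2*T/(59 + K) (k(K, T) = (2*T)/(59 + K) = 2*T/(59 + K))
B + k(18, O) = -1962 + 2*(4/7)/(59 + 18) = -1962 + 2*(4/7)/77 = -1962 + 2*(4/7)*(1/77) = -1962 + 8/539 = -1057510/539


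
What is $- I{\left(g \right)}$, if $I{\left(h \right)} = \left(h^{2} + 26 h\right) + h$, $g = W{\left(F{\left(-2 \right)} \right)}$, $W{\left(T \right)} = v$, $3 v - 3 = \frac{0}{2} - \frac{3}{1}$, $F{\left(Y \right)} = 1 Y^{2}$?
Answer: $0$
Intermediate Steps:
$F{\left(Y \right)} = Y^{2}$
$v = 0$ ($v = 1 + \frac{\frac{0}{2} - \frac{3}{1}}{3} = 1 + \frac{0 \cdot \frac{1}{2} - 3}{3} = 1 + \frac{0 - 3}{3} = 1 + \frac{1}{3} \left(-3\right) = 1 - 1 = 0$)
$W{\left(T \right)} = 0$
$g = 0$
$I{\left(h \right)} = h^{2} + 27 h$
$- I{\left(g \right)} = - 0 \left(27 + 0\right) = - 0 \cdot 27 = \left(-1\right) 0 = 0$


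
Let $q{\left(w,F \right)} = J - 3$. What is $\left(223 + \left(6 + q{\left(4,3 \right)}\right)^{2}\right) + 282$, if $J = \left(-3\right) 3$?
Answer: $541$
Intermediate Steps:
$J = -9$
$q{\left(w,F \right)} = -12$ ($q{\left(w,F \right)} = -9 - 3 = -12$)
$\left(223 + \left(6 + q{\left(4,3 \right)}\right)^{2}\right) + 282 = \left(223 + \left(6 - 12\right)^{2}\right) + 282 = \left(223 + \left(-6\right)^{2}\right) + 282 = \left(223 + 36\right) + 282 = 259 + 282 = 541$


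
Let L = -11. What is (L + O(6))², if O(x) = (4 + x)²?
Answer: 7921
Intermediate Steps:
(L + O(6))² = (-11 + (4 + 6)²)² = (-11 + 10²)² = (-11 + 100)² = 89² = 7921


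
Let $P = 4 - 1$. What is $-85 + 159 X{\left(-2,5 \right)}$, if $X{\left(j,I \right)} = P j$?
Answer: $-1039$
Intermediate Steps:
$P = 3$ ($P = 4 - 1 = 3$)
$X{\left(j,I \right)} = 3 j$
$-85 + 159 X{\left(-2,5 \right)} = -85 + 159 \cdot 3 \left(-2\right) = -85 + 159 \left(-6\right) = -85 - 954 = -1039$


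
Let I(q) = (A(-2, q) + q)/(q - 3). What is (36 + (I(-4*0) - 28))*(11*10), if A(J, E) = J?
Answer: 2860/3 ≈ 953.33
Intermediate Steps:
I(q) = (-2 + q)/(-3 + q) (I(q) = (-2 + q)/(q - 3) = (-2 + q)/(-3 + q))
(36 + (I(-4*0) - 28))*(11*10) = (36 + ((-2 - 4*0)/(-3 - 4*0) - 28))*(11*10) = (36 + ((-2 + 0)/(-3 + 0) - 28))*110 = (36 + (-2/(-3) - 28))*110 = (36 + (-⅓*(-2) - 28))*110 = (36 + (⅔ - 28))*110 = (36 - 82/3)*110 = (26/3)*110 = 2860/3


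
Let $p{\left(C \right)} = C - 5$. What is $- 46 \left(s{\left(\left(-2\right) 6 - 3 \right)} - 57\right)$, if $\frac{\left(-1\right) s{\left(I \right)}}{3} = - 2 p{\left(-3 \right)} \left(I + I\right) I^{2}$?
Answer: $-14901378$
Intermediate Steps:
$p{\left(C \right)} = -5 + C$ ($p{\left(C \right)} = C - 5 = -5 + C$)
$s{\left(I \right)} = - 96 I^{3}$ ($s{\left(I \right)} = - 3 - 2 \left(-5 - 3\right) \left(I + I\right) I^{2} = - 3 \left(-2\right) \left(-8\right) 2 I I^{2} = - 3 \cdot 16 \cdot 2 I I^{2} = - 3 \cdot 32 I I^{2} = - 3 \cdot 32 I^{3} = - 96 I^{3}$)
$- 46 \left(s{\left(\left(-2\right) 6 - 3 \right)} - 57\right) = - 46 \left(- 96 \left(\left(-2\right) 6 - 3\right)^{3} - 57\right) = - 46 \left(- 96 \left(-12 - 3\right)^{3} - 57\right) = - 46 \left(- 96 \left(-15\right)^{3} - 57\right) = - 46 \left(\left(-96\right) \left(-3375\right) - 57\right) = - 46 \left(324000 - 57\right) = \left(-46\right) 323943 = -14901378$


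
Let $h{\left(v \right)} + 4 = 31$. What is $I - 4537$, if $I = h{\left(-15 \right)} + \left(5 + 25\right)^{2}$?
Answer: $-3610$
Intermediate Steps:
$h{\left(v \right)} = 27$ ($h{\left(v \right)} = -4 + 31 = 27$)
$I = 927$ ($I = 27 + \left(5 + 25\right)^{2} = 27 + 30^{2} = 27 + 900 = 927$)
$I - 4537 = 927 - 4537 = -3610$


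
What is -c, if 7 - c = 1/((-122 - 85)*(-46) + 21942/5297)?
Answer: -353214535/50459976 ≈ -6.9999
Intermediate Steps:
c = 353214535/50459976 (c = 7 - 1/((-122 - 85)*(-46) + 21942/5297) = 7 - 1/(-207*(-46) + 21942*(1/5297)) = 7 - 1/(9522 + 21942/5297) = 7 - 1/50459976/5297 = 7 - 1*5297/50459976 = 7 - 5297/50459976 = 353214535/50459976 ≈ 6.9999)
-c = -1*353214535/50459976 = -353214535/50459976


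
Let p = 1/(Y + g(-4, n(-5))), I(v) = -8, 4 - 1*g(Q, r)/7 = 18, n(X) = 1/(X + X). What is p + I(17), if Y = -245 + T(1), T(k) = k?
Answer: -2737/342 ≈ -8.0029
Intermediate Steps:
n(X) = 1/(2*X)
g(Q, r) = -98 (g(Q, r) = 28 - 7*18 = 28 - 126 = -98)
Y = -244 (Y = -245 + 1 = -244)
p = -1/342 (p = 1/(-244 - 98) = 1/(-342) = -1/342 ≈ -0.0029240)
p + I(17) = -1/342 - 8 = -2737/342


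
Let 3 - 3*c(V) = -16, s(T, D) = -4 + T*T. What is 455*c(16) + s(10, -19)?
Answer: 8933/3 ≈ 2977.7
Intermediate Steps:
s(T, D) = -4 + T²
c(V) = 19/3 (c(V) = 1 - ⅓*(-16) = 1 + 16/3 = 19/3)
455*c(16) + s(10, -19) = 455*(19/3) + (-4 + 10²) = 8645/3 + (-4 + 100) = 8645/3 + 96 = 8933/3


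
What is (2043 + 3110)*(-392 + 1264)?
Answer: 4493416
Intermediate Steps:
(2043 + 3110)*(-392 + 1264) = 5153*872 = 4493416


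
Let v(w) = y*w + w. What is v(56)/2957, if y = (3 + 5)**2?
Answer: 3640/2957 ≈ 1.2310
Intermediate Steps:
y = 64 (y = 8**2 = 64)
v(w) = 65*w (v(w) = 64*w + w = 65*w)
v(56)/2957 = (65*56)/2957 = 3640*(1/2957) = 3640/2957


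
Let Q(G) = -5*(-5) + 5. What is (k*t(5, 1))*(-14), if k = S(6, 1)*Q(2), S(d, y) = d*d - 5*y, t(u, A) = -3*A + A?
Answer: 26040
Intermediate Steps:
Q(G) = 30 (Q(G) = 25 + 5 = 30)
t(u, A) = -2*A
S(d, y) = d² - 5*y
k = 930 (k = (6² - 5*1)*30 = (36 - 5)*30 = 31*30 = 930)
(k*t(5, 1))*(-14) = (930*(-2*1))*(-14) = (930*(-2))*(-14) = -1860*(-14) = 26040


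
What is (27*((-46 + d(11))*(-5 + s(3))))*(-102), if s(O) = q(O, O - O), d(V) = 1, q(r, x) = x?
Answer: -619650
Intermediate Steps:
s(O) = 0 (s(O) = O - O = 0)
(27*((-46 + d(11))*(-5 + s(3))))*(-102) = (27*((-46 + 1)*(-5 + 0)))*(-102) = (27*(-45*(-5)))*(-102) = (27*225)*(-102) = 6075*(-102) = -619650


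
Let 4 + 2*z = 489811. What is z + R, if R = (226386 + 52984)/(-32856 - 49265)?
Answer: 3094067839/12634 ≈ 2.4490e+5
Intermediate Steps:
z = 489807/2 (z = -2 + (1/2)*489811 = -2 + 489811/2 = 489807/2 ≈ 2.4490e+5)
R = -21490/6317 (R = 279370/(-82121) = 279370*(-1/82121) = -21490/6317 ≈ -3.4019)
z + R = 489807/2 - 21490/6317 = 3094067839/12634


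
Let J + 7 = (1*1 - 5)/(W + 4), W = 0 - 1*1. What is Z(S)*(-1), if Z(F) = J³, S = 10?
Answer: 15625/27 ≈ 578.70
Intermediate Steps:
W = -1 (W = 0 - 1 = -1)
J = -25/3 (J = -7 + (1*1 - 5)/(-1 + 4) = -7 + (1 - 5)/3 = -7 - 4*⅓ = -7 - 4/3 = -25/3 ≈ -8.3333)
Z(F) = -15625/27 (Z(F) = (-25/3)³ = -15625/27)
Z(S)*(-1) = -15625/27*(-1) = 15625/27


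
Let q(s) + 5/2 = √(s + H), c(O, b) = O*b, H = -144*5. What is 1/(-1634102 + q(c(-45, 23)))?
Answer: -2178806/3560396691567 - 4*I*√195/3560396691567 ≈ -6.1196e-7 - 1.5688e-11*I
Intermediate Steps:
H = -720
q(s) = -5/2 + √(-720 + s) (q(s) = -5/2 + √(s - 720) = -5/2 + √(-720 + s))
1/(-1634102 + q(c(-45, 23))) = 1/(-1634102 + (-5/2 + √(-720 - 45*23))) = 1/(-1634102 + (-5/2 + √(-720 - 1035))) = 1/(-1634102 + (-5/2 + √(-1755))) = 1/(-1634102 + (-5/2 + 3*I*√195)) = 1/(-3268209/2 + 3*I*√195)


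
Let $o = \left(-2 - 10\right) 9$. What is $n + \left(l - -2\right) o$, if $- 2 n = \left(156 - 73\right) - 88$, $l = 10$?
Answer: $- \frac{2587}{2} \approx -1293.5$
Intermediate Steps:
$n = \frac{5}{2}$ ($n = - \frac{\left(156 - 73\right) - 88}{2} = - \frac{83 - 88}{2} = \left(- \frac{1}{2}\right) \left(-5\right) = \frac{5}{2} \approx 2.5$)
$o = -108$ ($o = \left(-12\right) 9 = -108$)
$n + \left(l - -2\right) o = \frac{5}{2} + \left(10 - -2\right) \left(-108\right) = \frac{5}{2} + \left(10 + 2\right) \left(-108\right) = \frac{5}{2} + 12 \left(-108\right) = \frac{5}{2} - 1296 = - \frac{2587}{2}$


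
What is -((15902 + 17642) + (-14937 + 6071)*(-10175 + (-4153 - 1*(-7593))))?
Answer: -59746054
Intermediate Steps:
-((15902 + 17642) + (-14937 + 6071)*(-10175 + (-4153 - 1*(-7593)))) = -(33544 - 8866*(-10175 + (-4153 + 7593))) = -(33544 - 8866*(-10175 + 3440)) = -(33544 - 8866*(-6735)) = -(33544 + 59712510) = -1*59746054 = -59746054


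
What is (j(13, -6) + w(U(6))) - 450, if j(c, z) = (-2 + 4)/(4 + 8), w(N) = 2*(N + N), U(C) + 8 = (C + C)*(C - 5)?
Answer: -2603/6 ≈ -433.83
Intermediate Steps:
U(C) = -8 + 2*C*(-5 + C) (U(C) = -8 + (C + C)*(C - 5) = -8 + (2*C)*(-5 + C) = -8 + 2*C*(-5 + C))
w(N) = 4*N (w(N) = 2*(2*N) = 4*N)
j(c, z) = ⅙ (j(c, z) = 2/12 = 2*(1/12) = ⅙)
(j(13, -6) + w(U(6))) - 450 = (⅙ + 4*(-8 - 10*6 + 2*6²)) - 450 = (⅙ + 4*(-8 - 60 + 2*36)) - 450 = (⅙ + 4*(-8 - 60 + 72)) - 450 = (⅙ + 4*4) - 450 = (⅙ + 16) - 450 = 97/6 - 450 = -2603/6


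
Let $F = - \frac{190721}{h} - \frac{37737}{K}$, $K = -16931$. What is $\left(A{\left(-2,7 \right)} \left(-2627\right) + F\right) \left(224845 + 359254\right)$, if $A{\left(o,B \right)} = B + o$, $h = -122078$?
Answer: $- \frac{15852990032756048607}{2066902618} \approx -7.6699 \cdot 10^{9}$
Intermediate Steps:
$F = \frac{7835954737}{2066902618}$ ($F = - \frac{190721}{-122078} - \frac{37737}{-16931} = \left(-190721\right) \left(- \frac{1}{122078}\right) - - \frac{37737}{16931} = \frac{190721}{122078} + \frac{37737}{16931} = \frac{7835954737}{2066902618} \approx 3.7912$)
$\left(A{\left(-2,7 \right)} \left(-2627\right) + F\right) \left(224845 + 359254\right) = \left(\left(7 - 2\right) \left(-2627\right) + \frac{7835954737}{2066902618}\right) \left(224845 + 359254\right) = \left(5 \left(-2627\right) + \frac{7835954737}{2066902618}\right) 584099 = \left(-13135 + \frac{7835954737}{2066902618}\right) 584099 = \left(- \frac{27140929932693}{2066902618}\right) 584099 = - \frac{15852990032756048607}{2066902618}$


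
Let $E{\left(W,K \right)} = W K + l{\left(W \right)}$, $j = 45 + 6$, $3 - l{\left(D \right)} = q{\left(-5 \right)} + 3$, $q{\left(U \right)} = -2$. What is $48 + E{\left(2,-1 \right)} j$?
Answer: $48$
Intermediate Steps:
$l{\left(D \right)} = 2$ ($l{\left(D \right)} = 3 - \left(-2 + 3\right) = 3 - 1 = 2$)
$j = 51$
$E{\left(W,K \right)} = 2 + K W$ ($E{\left(W,K \right)} = W K + 2 = K W + 2 = 2 + K W$)
$48 + E{\left(2,-1 \right)} j = 48 + \left(2 - 2\right) 51 = 48 + 0 \cdot 51 = 48 + 0 = 48$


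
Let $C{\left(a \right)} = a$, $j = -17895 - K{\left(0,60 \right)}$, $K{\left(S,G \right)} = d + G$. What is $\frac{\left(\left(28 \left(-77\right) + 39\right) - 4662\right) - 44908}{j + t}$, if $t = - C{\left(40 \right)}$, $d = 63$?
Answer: $\frac{51687}{18058} \approx 2.8623$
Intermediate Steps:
$K{\left(S,G \right)} = 63 + G$
$j = -18018$ ($j = -17895 - \left(63 + 60\right) = -17895 - 123 = -18018$)
$t = -40$ ($t = \left(-1\right) 40 = -40$)
$\frac{\left(\left(28 \left(-77\right) + 39\right) - 4662\right) - 44908}{j + t} = \frac{\left(\left(28 \left(-77\right) + 39\right) - 4662\right) - 44908}{-18018 - 40} = \frac{\left(\left(-2156 + 39\right) - 4662\right) - 44908}{-18058} = \left(\left(-2117 - 4662\right) - 44908\right) \left(- \frac{1}{18058}\right) = \left(-6779 - 44908\right) \left(- \frac{1}{18058}\right) = \left(-51687\right) \left(- \frac{1}{18058}\right) = \frac{51687}{18058}$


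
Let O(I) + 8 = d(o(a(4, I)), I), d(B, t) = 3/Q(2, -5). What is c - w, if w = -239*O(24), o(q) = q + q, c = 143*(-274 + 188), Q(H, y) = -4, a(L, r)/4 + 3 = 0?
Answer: -57557/4 ≈ -14389.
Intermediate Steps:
a(L, r) = -12 (a(L, r) = -12 + 4*0 = -12 + 0 = -12)
c = -12298 (c = 143*(-86) = -12298)
o(q) = 2*q
d(B, t) = -¾ (d(B, t) = 3/(-4) = 3*(-¼) = -¾)
O(I) = -35/4 (O(I) = -8 - ¾ = -35/4)
w = 8365/4 (w = -239*(-35/4) = 8365/4 ≈ 2091.3)
c - w = -12298 - 1*8365/4 = -12298 - 8365/4 = -57557/4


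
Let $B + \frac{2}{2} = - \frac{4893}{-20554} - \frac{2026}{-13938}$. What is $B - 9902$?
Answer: $- \frac{1418458979359}{143240826} \approx -9902.6$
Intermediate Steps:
$B = - \frac{88320307}{143240826}$ ($B = -1 - \left(- \frac{4893}{20554} - \frac{1013}{6969}\right) = -1 - - \frac{54920519}{143240826} = -1 + \left(\frac{4893}{20554} + \frac{1013}{6969}\right) = -1 + \frac{54920519}{143240826} = - \frac{88320307}{143240826} \approx -0.61659$)
$B - 9902 = - \frac{88320307}{143240826} - 9902 = - \frac{1418458979359}{143240826}$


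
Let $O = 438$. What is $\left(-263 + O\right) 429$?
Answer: $75075$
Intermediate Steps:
$\left(-263 + O\right) 429 = \left(-263 + 438\right) 429 = 175 \cdot 429 = 75075$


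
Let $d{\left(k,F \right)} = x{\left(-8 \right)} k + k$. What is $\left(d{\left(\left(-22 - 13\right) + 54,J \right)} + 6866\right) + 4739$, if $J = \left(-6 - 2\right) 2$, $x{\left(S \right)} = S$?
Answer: $11472$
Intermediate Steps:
$J = -16$ ($J = \left(-8\right) 2 = -16$)
$d{\left(k,F \right)} = - 7 k$ ($d{\left(k,F \right)} = - 8 k + k = - 7 k$)
$\left(d{\left(\left(-22 - 13\right) + 54,J \right)} + 6866\right) + 4739 = \left(- 7 \left(\left(-22 - 13\right) + 54\right) + 6866\right) + 4739 = \left(- 7 \left(-35 + 54\right) + 6866\right) + 4739 = \left(\left(-7\right) 19 + 6866\right) + 4739 = \left(-133 + 6866\right) + 4739 = 6733 + 4739 = 11472$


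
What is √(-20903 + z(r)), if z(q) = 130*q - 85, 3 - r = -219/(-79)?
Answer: 12*I*√908342/79 ≈ 144.77*I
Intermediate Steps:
r = 18/79 (r = 3 - (-219)/(-79) = 3 - (-219)*(-1)/79 = 3 - 1*219/79 = 3 - 219/79 = 18/79 ≈ 0.22785)
z(q) = -85 + 130*q
√(-20903 + z(r)) = √(-20903 + (-85 + 130*(18/79))) = √(-20903 + (-85 + 2340/79)) = √(-20903 - 4375/79) = √(-1655712/79) = 12*I*√908342/79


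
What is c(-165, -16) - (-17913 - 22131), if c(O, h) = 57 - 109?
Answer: 39992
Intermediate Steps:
c(O, h) = -52
c(-165, -16) - (-17913 - 22131) = -52 - (-17913 - 22131) = -52 - 1*(-40044) = -52 + 40044 = 39992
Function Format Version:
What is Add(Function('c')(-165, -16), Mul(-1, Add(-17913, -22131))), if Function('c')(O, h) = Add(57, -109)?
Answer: 39992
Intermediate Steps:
Function('c')(O, h) = -52
Add(Function('c')(-165, -16), Mul(-1, Add(-17913, -22131))) = Add(-52, Mul(-1, Add(-17913, -22131))) = Add(-52, Mul(-1, -40044)) = Add(-52, 40044) = 39992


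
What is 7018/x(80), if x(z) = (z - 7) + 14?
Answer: 242/3 ≈ 80.667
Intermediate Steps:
x(z) = 7 + z (x(z) = (-7 + z) + 14 = 7 + z)
7018/x(80) = 7018/(7 + 80) = 7018/87 = 7018*(1/87) = 242/3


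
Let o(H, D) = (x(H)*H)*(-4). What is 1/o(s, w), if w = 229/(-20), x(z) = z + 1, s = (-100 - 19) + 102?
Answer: -1/1088 ≈ -0.00091912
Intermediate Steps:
s = -17 (s = -119 + 102 = -17)
x(z) = 1 + z
w = -229/20 (w = 229*(-1/20) = -229/20 ≈ -11.450)
o(H, D) = -4*H*(1 + H) (o(H, D) = ((1 + H)*H)*(-4) = (H*(1 + H))*(-4) = -4*H*(1 + H))
1/o(s, w) = 1/(-4*(-17)*(1 - 17)) = 1/(-4*(-17)*(-16)) = 1/(-1088) = -1/1088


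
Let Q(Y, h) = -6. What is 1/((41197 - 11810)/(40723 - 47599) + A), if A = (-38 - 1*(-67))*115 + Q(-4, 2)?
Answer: 6876/22860817 ≈ 0.00030078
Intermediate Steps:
A = 3329 (A = (-38 - 1*(-67))*115 - 6 = (-38 + 67)*115 - 6 = 29*115 - 6 = 3335 - 6 = 3329)
1/((41197 - 11810)/(40723 - 47599) + A) = 1/((41197 - 11810)/(40723 - 47599) + 3329) = 1/(29387/(-6876) + 3329) = 1/(29387*(-1/6876) + 3329) = 1/(-29387/6876 + 3329) = 1/(22860817/6876) = 6876/22860817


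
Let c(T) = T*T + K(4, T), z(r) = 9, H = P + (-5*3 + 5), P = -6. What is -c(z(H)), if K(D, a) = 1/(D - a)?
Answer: -404/5 ≈ -80.800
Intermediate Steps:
H = -16 (H = -6 + (-5*3 + 5) = -6 + (-15 + 5) = -6 - 10 = -16)
c(T) = T² + 1/(4 - T) (c(T) = T*T + 1/(4 - T) = T² + 1/(4 - T))
-c(z(H)) = -(-1 + 9²*(-4 + 9))/(-4 + 9) = -(-1 + 81*5)/5 = -(-1 + 405)/5 = -404/5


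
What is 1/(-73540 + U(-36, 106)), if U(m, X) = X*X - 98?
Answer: -1/62402 ≈ -1.6025e-5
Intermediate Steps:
U(m, X) = -98 + X² (U(m, X) = X² - 98 = -98 + X²)
1/(-73540 + U(-36, 106)) = 1/(-73540 + (-98 + 106²)) = 1/(-73540 + (-98 + 11236)) = 1/(-73540 + 11138) = 1/(-62402) = -1/62402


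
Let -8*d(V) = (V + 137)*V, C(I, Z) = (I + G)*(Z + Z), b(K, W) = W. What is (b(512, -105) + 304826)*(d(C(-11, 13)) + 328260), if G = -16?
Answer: 339680116725/4 ≈ 8.4920e+10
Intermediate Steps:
C(I, Z) = 2*Z*(-16 + I) (C(I, Z) = (I - 16)*(Z + Z) = (-16 + I)*(2*Z) = 2*Z*(-16 + I))
d(V) = -V*(137 + V)/8 (d(V) = -(V + 137)*V/8 = -(137 + V)*V/8 = -V*(137 + V)/8)
(b(512, -105) + 304826)*(d(C(-11, 13)) + 328260) = (-105 + 304826)*(-2*13*(-16 - 11)*(137 + 2*13*(-16 - 11))/8 + 328260) = 304721*(-2*13*(-27)*(137 + 2*13*(-27))/8 + 328260) = 304721*(-⅛*(-702)*(137 - 702) + 328260) = 304721*(-⅛*(-702)*(-565) + 328260) = 304721*(-198315/4 + 328260) = 304721*(1114725/4) = 339680116725/4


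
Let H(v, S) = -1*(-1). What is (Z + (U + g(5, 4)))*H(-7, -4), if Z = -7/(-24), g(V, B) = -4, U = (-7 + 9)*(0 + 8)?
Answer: 295/24 ≈ 12.292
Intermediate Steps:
U = 16 (U = 2*8 = 16)
H(v, S) = 1
Z = 7/24 (Z = -7*(-1/24) = 7/24 ≈ 0.29167)
(Z + (U + g(5, 4)))*H(-7, -4) = (7/24 + (16 - 4))*1 = (7/24 + 12)*1 = (295/24)*1 = 295/24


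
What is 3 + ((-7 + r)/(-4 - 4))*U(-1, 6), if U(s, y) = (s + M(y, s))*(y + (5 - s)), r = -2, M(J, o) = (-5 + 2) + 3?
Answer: -21/2 ≈ -10.500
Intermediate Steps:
M(J, o) = 0 (M(J, o) = -3 + 3 = 0)
U(s, y) = s*(5 + y - s) (U(s, y) = (s + 0)*(y + (5 - s)) = s*(5 + y - s))
3 + ((-7 + r)/(-4 - 4))*U(-1, 6) = 3 + ((-7 - 2)/(-4 - 4))*(-(5 + 6 - 1*(-1))) = 3 + (-9/(-8))*(-(5 + 6 + 1)) = 3 + (-9*(-1/8))*(-1*12) = 3 + (9/8)*(-12) = 3 - 27/2 = -21/2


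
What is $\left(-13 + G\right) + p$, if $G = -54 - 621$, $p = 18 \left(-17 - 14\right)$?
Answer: $-1246$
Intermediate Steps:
$p = -558$ ($p = 18 \left(-31\right) = -558$)
$G = -675$
$\left(-13 + G\right) + p = \left(-13 - 675\right) - 558 = -688 - 558 = -1246$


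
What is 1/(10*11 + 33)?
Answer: 1/143 ≈ 0.0069930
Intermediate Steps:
1/(10*11 + 33) = 1/(110 + 33) = 1/143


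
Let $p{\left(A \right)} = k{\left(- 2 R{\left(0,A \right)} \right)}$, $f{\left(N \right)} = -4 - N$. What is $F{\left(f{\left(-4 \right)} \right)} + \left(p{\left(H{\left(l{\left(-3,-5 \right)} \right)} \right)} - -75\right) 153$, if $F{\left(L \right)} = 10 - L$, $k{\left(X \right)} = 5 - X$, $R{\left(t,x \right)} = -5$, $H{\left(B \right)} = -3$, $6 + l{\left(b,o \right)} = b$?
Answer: $10720$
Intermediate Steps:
$l{\left(b,o \right)} = -6 + b$
$p{\left(A \right)} = -5$ ($p{\left(A \right)} = 5 - \left(-2\right) \left(-5\right) = 5 - 10 = -5$)
$F{\left(f{\left(-4 \right)} \right)} + \left(p{\left(H{\left(l{\left(-3,-5 \right)} \right)} \right)} - -75\right) 153 = \left(10 - \left(-4 - -4\right)\right) + \left(-5 - -75\right) 153 = \left(10 - \left(-4 + 4\right)\right) + \left(-5 + 75\right) 153 = \left(10 - 0\right) + 70 \cdot 153 = \left(10 + 0\right) + 10710 = 10 + 10710 = 10720$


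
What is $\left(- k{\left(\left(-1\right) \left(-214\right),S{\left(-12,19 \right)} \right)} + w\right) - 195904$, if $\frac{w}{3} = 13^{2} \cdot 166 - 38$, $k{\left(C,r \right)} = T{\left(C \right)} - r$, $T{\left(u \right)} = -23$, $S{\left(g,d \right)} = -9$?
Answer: $-111842$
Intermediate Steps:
$k{\left(C,r \right)} = -23 - r$
$w = 84048$ ($w = 3 \left(13^{2} \cdot 166 - 38\right) = 3 \left(169 \cdot 166 - 38\right) = 3 \left(28054 - 38\right) = 3 \cdot 28016 = 84048$)
$\left(- k{\left(\left(-1\right) \left(-214\right),S{\left(-12,19 \right)} \right)} + w\right) - 195904 = \left(- (-23 - -9) + 84048\right) - 195904 = \left(- (-23 + 9) + 84048\right) - 195904 = \left(\left(-1\right) \left(-14\right) + 84048\right) - 195904 = \left(14 + 84048\right) - 195904 = 84062 - 195904 = -111842$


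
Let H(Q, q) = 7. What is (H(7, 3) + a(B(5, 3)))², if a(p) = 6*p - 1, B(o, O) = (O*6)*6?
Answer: 427716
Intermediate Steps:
B(o, O) = 36*O (B(o, O) = (6*O)*6 = 36*O)
a(p) = -1 + 6*p
(H(7, 3) + a(B(5, 3)))² = (7 + (-1 + 6*(36*3)))² = (7 + (-1 + 6*108))² = (7 + (-1 + 648))² = (7 + 647)² = 654² = 427716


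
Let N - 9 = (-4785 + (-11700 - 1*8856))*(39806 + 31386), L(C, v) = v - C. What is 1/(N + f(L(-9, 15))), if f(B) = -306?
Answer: -1/1804076769 ≈ -5.5430e-10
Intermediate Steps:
N = -1804076463 (N = 9 + (-4785 + (-11700 - 1*8856))*(39806 + 31386) = 9 + (-4785 + (-11700 - 8856))*71192 = 9 + (-4785 - 20556)*71192 = 9 - 25341*71192 = 9 - 1804076472 = -1804076463)
1/(N + f(L(-9, 15))) = 1/(-1804076463 - 306) = 1/(-1804076769) = -1/1804076769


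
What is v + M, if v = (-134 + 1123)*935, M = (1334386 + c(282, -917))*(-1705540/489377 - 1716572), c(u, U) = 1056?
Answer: -1121841019878430773/489377 ≈ -2.2924e+12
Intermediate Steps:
M = -1121841472412683328/489377 (M = (1334386 + 1056)*(-1705540/489377 - 1716572) = 1335442*(-1705540*1/489377 - 1716572) = 1335442*(-1705540/489377 - 1716572) = 1335442*(-840052561184/489377) = -1121841472412683328/489377 ≈ -2.2924e+12)
v = 924715 (v = 989*935 = 924715)
v + M = 924715 - 1121841472412683328/489377 = -1121841019878430773/489377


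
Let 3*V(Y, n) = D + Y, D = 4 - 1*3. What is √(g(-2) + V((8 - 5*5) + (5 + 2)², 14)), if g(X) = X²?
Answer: √15 ≈ 3.8730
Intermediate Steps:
D = 1 (D = 4 - 3 = 1)
V(Y, n) = ⅓ + Y/3 (V(Y, n) = (1 + Y)/3 = ⅓ + Y/3)
√(g(-2) + V((8 - 5*5) + (5 + 2)², 14)) = √((-2)² + (⅓ + ((8 - 5*5) + (5 + 2)²)/3)) = √(4 + (⅓ + ((8 - 25) + 7²)/3)) = √(4 + (⅓ + (-17 + 49)/3)) = √(4 + (⅓ + (⅓)*32)) = √(4 + (⅓ + 32/3)) = √(4 + 11) = √15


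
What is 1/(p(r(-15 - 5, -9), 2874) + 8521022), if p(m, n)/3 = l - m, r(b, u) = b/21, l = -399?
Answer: 7/59638795 ≈ 1.1737e-7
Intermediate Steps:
r(b, u) = b/21 (r(b, u) = b*(1/21) = b/21)
p(m, n) = -1197 - 3*m (p(m, n) = 3*(-399 - m) = -1197 - 3*m)
1/(p(r(-15 - 5, -9), 2874) + 8521022) = 1/((-1197 - (-15 - 5)/7) + 8521022) = 1/((-1197 - (-20)/7) + 8521022) = 1/((-1197 - 3*(-20/21)) + 8521022) = 1/((-1197 + 20/7) + 8521022) = 1/(-8359/7 + 8521022) = 1/(59638795/7) = 7/59638795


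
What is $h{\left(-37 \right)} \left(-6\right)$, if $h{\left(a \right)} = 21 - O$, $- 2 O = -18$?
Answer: $-72$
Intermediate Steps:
$O = 9$ ($O = \left(- \frac{1}{2}\right) \left(-18\right) = 9$)
$h{\left(a \right)} = 12$ ($h{\left(a \right)} = 21 - 9 = 12$)
$h{\left(-37 \right)} \left(-6\right) = 12 \left(-6\right) = -72$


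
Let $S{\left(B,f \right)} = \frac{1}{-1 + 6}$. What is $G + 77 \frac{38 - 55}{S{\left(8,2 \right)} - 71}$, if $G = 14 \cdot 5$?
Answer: $\frac{31325}{354} \approx 88.489$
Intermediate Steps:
$S{\left(B,f \right)} = \frac{1}{5}$
$G = 70$
$G + 77 \frac{38 - 55}{S{\left(8,2 \right)} - 71} = 70 + 77 \frac{38 - 55}{\frac{1}{5} - 71} = 70 + 77 \left(- \frac{17}{- \frac{354}{5}}\right) = 70 + 77 \left(\left(-17\right) \left(- \frac{5}{354}\right)\right) = 70 + 77 \cdot \frac{85}{354} = 70 + \frac{6545}{354} = \frac{31325}{354}$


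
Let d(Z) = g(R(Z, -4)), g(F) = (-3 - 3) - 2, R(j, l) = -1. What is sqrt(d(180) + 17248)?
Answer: 2*sqrt(4310) ≈ 131.30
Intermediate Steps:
g(F) = -8 (g(F) = -6 - 2 = -8)
d(Z) = -8
sqrt(d(180) + 17248) = sqrt(-8 + 17248) = sqrt(17240) = 2*sqrt(4310)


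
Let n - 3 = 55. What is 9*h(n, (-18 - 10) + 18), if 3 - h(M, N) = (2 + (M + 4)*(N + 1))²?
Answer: -2782197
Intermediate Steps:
n = 58 (n = 3 + 55 = 58)
h(M, N) = 3 - (2 + (1 + N)*(4 + M))² (h(M, N) = 3 - (2 + (M + 4)*(N + 1))² = 3 - (2 + (4 + M)*(1 + N))² = 3 - (2 + (1 + N)*(4 + M))²)
9*h(n, (-18 - 10) + 18) = 9*(3 - (6 + 58 + 4*((-18 - 10) + 18) + 58*((-18 - 10) + 18))²) = 9*(3 - (6 + 58 + 4*(-28 + 18) + 58*(-28 + 18))²) = 9*(3 - (6 + 58 + 4*(-10) + 58*(-10))²) = 9*(3 - (6 + 58 - 40 - 580)²) = 9*(3 - 1*(-556)²) = 9*(3 - 1*309136) = 9*(3 - 309136) = 9*(-309133) = -2782197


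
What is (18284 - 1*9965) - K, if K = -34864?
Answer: 43183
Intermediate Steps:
(18284 - 1*9965) - K = (18284 - 1*9965) - 1*(-34864) = (18284 - 9965) + 34864 = 8319 + 34864 = 43183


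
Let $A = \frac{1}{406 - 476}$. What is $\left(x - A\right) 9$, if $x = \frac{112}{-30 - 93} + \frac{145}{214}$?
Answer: $- \frac{302241}{153545} \approx -1.9684$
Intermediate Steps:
$x = - \frac{6133}{26322}$ ($x = \frac{112}{-30 - 93} + 145 \cdot \frac{1}{214} = \frac{112}{-123} + \frac{145}{214} = 112 \left(- \frac{1}{123}\right) + \frac{145}{214} = - \frac{112}{123} + \frac{145}{214} = - \frac{6133}{26322} \approx -0.233$)
$A = - \frac{1}{70}$ ($A = \frac{1}{-70} = - \frac{1}{70} \approx -0.014286$)
$\left(x - A\right) 9 = \left(- \frac{6133}{26322} - - \frac{1}{70}\right) 9 = \left(- \frac{6133}{26322} + \frac{1}{70}\right) 9 = \left(- \frac{100747}{460635}\right) 9 = - \frac{302241}{153545}$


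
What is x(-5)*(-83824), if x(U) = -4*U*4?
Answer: -6705920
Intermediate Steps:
x(U) = -16*U
x(-5)*(-83824) = -16*(-5)*(-83824) = 80*(-83824) = -6705920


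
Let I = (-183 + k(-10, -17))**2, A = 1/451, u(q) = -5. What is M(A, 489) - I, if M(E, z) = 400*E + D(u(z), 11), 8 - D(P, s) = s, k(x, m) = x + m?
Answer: -19890053/451 ≈ -44102.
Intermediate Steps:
k(x, m) = m + x
D(P, s) = 8 - s
A = 1/451 ≈ 0.0022173
M(E, z) = -3 + 400*E (M(E, z) = 400*E + (8 - 1*11) = 400*E + (8 - 11) = 400*E - 3 = -3 + 400*E)
I = 44100 (I = (-183 + (-17 - 10))**2 = (-183 - 27)**2 = (-210)**2 = 44100)
M(A, 489) - I = (-3 + 400*(1/451)) - 1*44100 = (-3 + 400/451) - 44100 = -953/451 - 44100 = -19890053/451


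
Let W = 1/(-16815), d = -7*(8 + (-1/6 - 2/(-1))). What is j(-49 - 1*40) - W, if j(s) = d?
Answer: -771621/11210 ≈ -68.833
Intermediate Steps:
d = -413/6 (d = -7*(8 + (-1*⅙ - 2*(-1))) = -7*(8 + (-⅙ + 2)) = -7*(8 + 11/6) = -7*59/6 = -413/6 ≈ -68.833)
j(s) = -413/6
W = -1/16815 ≈ -5.9471e-5
j(-49 - 1*40) - W = -413/6 - 1*(-1/16815) = -413/6 + 1/16815 = -771621/11210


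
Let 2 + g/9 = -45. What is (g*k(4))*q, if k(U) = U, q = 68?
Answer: -115056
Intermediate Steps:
g = -423 (g = -18 + 9*(-45) = -18 - 405 = -423)
(g*k(4))*q = -423*4*68 = -1692*68 = -115056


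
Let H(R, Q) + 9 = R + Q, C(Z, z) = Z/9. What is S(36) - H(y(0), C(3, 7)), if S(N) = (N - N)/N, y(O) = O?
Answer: 26/3 ≈ 8.6667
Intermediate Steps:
C(Z, z) = Z/9 (C(Z, z) = Z*(1/9) = Z/9)
S(N) = 0 (S(N) = 0/N = 0)
H(R, Q) = -9 + Q + R (H(R, Q) = -9 + (R + Q) = -9 + (Q + R) = -9 + Q + R)
S(36) - H(y(0), C(3, 7)) = 0 - (-9 + (1/9)*3 + 0) = 0 - (-9 + 1/3 + 0) = 0 - 1*(-26/3) = 0 + 26/3 = 26/3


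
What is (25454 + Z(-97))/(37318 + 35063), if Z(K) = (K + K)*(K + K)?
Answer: 21030/24127 ≈ 0.87164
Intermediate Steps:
Z(K) = 4*K² (Z(K) = (2*K)*(2*K) = 4*K²)
(25454 + Z(-97))/(37318 + 35063) = (25454 + 4*(-97)²)/(37318 + 35063) = (25454 + 4*9409)/72381 = (25454 + 37636)*(1/72381) = 63090*(1/72381) = 21030/24127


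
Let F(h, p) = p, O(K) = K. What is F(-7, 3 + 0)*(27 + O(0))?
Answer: 81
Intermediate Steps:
F(-7, 3 + 0)*(27 + O(0)) = (3 + 0)*(27 + 0) = 3*27 = 81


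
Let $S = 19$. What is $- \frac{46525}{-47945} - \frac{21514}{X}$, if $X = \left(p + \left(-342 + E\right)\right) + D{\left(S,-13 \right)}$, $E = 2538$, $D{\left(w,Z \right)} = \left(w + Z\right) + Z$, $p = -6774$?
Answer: $\frac{248961171}{43965565} \approx 5.6626$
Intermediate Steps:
$D{\left(w,Z \right)} = w + 2 Z$ ($D{\left(w,Z \right)} = \left(Z + w\right) + Z = w + 2 Z$)
$X = -4585$ ($X = \left(-6774 + \left(-342 + 2538\right)\right) + \left(19 + 2 \left(-13\right)\right) = \left(-6774 + 2196\right) + \left(19 - 26\right) = -4578 - 7 = -4585$)
$- \frac{46525}{-47945} - \frac{21514}{X} = - \frac{46525}{-47945} - \frac{21514}{-4585} = \left(-46525\right) \left(- \frac{1}{47945}\right) - - \frac{21514}{4585} = \frac{9305}{9589} + \frac{21514}{4585} = \frac{248961171}{43965565}$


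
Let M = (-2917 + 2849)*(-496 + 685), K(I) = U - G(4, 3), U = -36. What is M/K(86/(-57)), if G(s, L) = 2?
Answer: 6426/19 ≈ 338.21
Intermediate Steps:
K(I) = -38 (K(I) = -36 - 1*2 = -36 - 2 = -38)
M = -12852 (M = -68*189 = -12852)
M/K(86/(-57)) = -12852/(-38) = -12852*(-1/38) = 6426/19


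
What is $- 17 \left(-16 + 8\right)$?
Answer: $136$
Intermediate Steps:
$- 17 \left(-16 + 8\right) = \left(-17\right) \left(-8\right) = 136$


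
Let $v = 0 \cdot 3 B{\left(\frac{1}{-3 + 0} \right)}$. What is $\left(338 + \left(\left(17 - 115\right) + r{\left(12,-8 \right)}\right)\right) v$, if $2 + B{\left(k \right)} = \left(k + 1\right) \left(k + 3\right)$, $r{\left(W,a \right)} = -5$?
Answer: $0$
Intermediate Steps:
$B{\left(k \right)} = -2 + \left(1 + k\right) \left(3 + k\right)$ ($B{\left(k \right)} = -2 + \left(k + 1\right) \left(k + 3\right) = -2 + \left(1 + k\right) \left(3 + k\right)$)
$v = 0$ ($v = 0 \cdot 3 \left(1 + \left(\frac{1}{-3 + 0}\right)^{2} + \frac{4}{-3 + 0}\right) = 0 \left(1 + \left(\frac{1}{-3}\right)^{2} + \frac{4}{-3}\right) = 0 \left(1 + \left(- \frac{1}{3}\right)^{2} + 4 \left(- \frac{1}{3}\right)\right) = 0 \left(1 + \frac{1}{9} - \frac{4}{3}\right) = 0 \left(- \frac{2}{9}\right) = 0$)
$\left(338 + \left(\left(17 - 115\right) + r{\left(12,-8 \right)}\right)\right) v = \left(338 + \left(\left(17 - 115\right) - 5\right)\right) 0 = \left(338 - 103\right) 0 = 235 \cdot 0 = 0$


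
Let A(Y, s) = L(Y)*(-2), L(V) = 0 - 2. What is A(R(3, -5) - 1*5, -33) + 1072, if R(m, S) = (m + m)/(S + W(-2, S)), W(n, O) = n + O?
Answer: 1076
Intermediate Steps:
W(n, O) = O + n
R(m, S) = 2*m/(-2 + 2*S) (R(m, S) = (m + m)/(S + (S - 2)) = (2*m)/(S + (-2 + S)) = (2*m)/(-2 + 2*S) = 2*m/(-2 + 2*S))
L(V) = -2
A(Y, s) = 4 (A(Y, s) = -2*(-2) = 4)
A(R(3, -5) - 1*5, -33) + 1072 = 4 + 1072 = 1076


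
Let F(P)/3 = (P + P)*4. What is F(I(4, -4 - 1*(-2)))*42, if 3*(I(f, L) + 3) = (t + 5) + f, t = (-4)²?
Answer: 5376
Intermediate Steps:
t = 16
I(f, L) = 4 + f/3 (I(f, L) = -3 + ((16 + 5) + f)/3 = -3 + (21 + f)/3 = -3 + (7 + f/3) = 4 + f/3)
F(P) = 24*P (F(P) = 3*((P + P)*4) = 3*((2*P)*4) = 3*(8*P) = 24*P)
F(I(4, -4 - 1*(-2)))*42 = (24*(4 + (⅓)*4))*42 = (24*(4 + 4/3))*42 = (24*(16/3))*42 = 128*42 = 5376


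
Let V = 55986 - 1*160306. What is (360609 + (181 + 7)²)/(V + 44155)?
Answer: -395953/60165 ≈ -6.5811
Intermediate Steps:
V = -104320 (V = 55986 - 160306 = -104320)
(360609 + (181 + 7)²)/(V + 44155) = (360609 + (181 + 7)²)/(-104320 + 44155) = (360609 + 188²)/(-60165) = (360609 + 35344)*(-1/60165) = 395953*(-1/60165) = -395953/60165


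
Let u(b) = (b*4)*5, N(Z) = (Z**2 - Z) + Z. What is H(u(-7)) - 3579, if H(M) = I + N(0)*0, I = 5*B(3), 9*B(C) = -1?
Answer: -32216/9 ≈ -3579.6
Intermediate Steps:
B(C) = -1/9 (B(C) = (1/9)*(-1) = -1/9)
N(Z) = Z**2
u(b) = 20*b (u(b) = (4*b)*5 = 20*b)
I = -5/9 (I = 5*(-1/9) = -5/9 ≈ -0.55556)
H(M) = -5/9 (H(M) = -5/9 + 0**2*0 = -5/9 + 0*0 = -5/9 + 0 = -5/9)
H(u(-7)) - 3579 = -5/9 - 3579 = -32216/9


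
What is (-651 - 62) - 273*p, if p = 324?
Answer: -89165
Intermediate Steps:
(-651 - 62) - 273*p = (-651 - 62) - 273*324 = -713 - 88452 = -89165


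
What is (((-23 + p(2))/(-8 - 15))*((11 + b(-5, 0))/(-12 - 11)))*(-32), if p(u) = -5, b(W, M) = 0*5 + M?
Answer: 9856/529 ≈ 18.631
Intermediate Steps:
b(W, M) = M (b(W, M) = 0 + M = M)
(((-23 + p(2))/(-8 - 15))*((11 + b(-5, 0))/(-12 - 11)))*(-32) = (((-23 - 5)/(-8 - 15))*((11 + 0)/(-12 - 11)))*(-32) = ((-28/(-23))*(11/(-23)))*(-32) = ((-28*(-1/23))*(11*(-1/23)))*(-32) = ((28/23)*(-11/23))*(-32) = -308/529*(-32) = 9856/529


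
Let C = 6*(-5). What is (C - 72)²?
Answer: 10404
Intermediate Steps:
C = -30
(C - 72)² = (-30 - 72)² = (-102)² = 10404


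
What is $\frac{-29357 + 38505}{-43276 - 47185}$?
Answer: $- \frac{9148}{90461} \approx -0.10113$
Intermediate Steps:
$\frac{-29357 + 38505}{-43276 - 47185} = \frac{9148}{-90461} = 9148 \left(- \frac{1}{90461}\right) = - \frac{9148}{90461}$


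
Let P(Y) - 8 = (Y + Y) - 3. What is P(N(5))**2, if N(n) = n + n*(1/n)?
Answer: 289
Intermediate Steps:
N(n) = 1 + n (N(n) = n + n/n = n + 1 = 1 + n)
P(Y) = 5 + 2*Y (P(Y) = 8 + ((Y + Y) - 3) = 8 + (2*Y - 3) = 8 + (-3 + 2*Y) = 5 + 2*Y)
P(N(5))**2 = (5 + 2*(1 + 5))**2 = (5 + 2*6)**2 = (5 + 12)**2 = 17**2 = 289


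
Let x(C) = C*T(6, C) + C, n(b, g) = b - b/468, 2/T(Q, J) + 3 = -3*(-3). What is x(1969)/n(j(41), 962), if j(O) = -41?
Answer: -1228656/19147 ≈ -64.170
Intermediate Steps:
T(Q, J) = ⅓ (T(Q, J) = 2/(-3 - 3*(-3)) = 2/(-3 + 9) = 2/6 = 2*(⅙) = ⅓)
n(b, g) = 467*b/468 (n(b, g) = b - b/468 = 467*b/468)
x(C) = 4*C/3 (x(C) = C*(⅓) + C = C/3 + C = 4*C/3)
x(1969)/n(j(41), 962) = ((4/3)*1969)/(((467/468)*(-41))) = 7876/(3*(-19147/468)) = (7876/3)*(-468/19147) = -1228656/19147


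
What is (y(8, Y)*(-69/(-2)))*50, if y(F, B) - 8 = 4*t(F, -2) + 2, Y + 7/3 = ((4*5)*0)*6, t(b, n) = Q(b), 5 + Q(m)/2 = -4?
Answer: -106950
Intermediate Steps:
Q(m) = -18 (Q(m) = -10 + 2*(-4) = -10 - 8 = -18)
t(b, n) = -18
Y = -7/3 (Y = -7/3 + ((4*5)*0)*6 = -7/3 + (20*0)*6 = -7/3 + 0*6 = -7/3 + 0 = -7/3 ≈ -2.3333)
y(F, B) = -62 (y(F, B) = 8 + (4*(-18) + 2) = 8 + (-72 + 2) = 8 - 70 = -62)
(y(8, Y)*(-69/(-2)))*50 = -(-4278)/(-2)*50 = -(-4278)*(-1)/2*50 = -62*69/2*50 = -2139*50 = -106950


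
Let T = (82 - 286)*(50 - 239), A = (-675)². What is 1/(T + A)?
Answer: 1/494181 ≈ 2.0235e-6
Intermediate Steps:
A = 455625
T = 38556 (T = -204*(-189) = 38556)
1/(T + A) = 1/(38556 + 455625) = 1/494181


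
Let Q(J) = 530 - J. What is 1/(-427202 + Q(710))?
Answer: -1/427382 ≈ -2.3398e-6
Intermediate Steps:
1/(-427202 + Q(710)) = 1/(-427202 + (530 - 1*710)) = 1/(-427202 + (530 - 710)) = 1/(-427202 - 180) = 1/(-427382) = -1/427382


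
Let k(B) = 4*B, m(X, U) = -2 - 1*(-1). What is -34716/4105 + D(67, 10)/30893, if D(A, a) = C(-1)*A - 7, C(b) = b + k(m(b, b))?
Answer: -1073885298/126815765 ≈ -8.4681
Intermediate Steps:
m(X, U) = -1 (m(X, U) = -2 + 1 = -1)
C(b) = -4 + b (C(b) = b + 4*(-1) = b - 4 = -4 + b)
D(A, a) = -7 - 5*A (D(A, a) = (-4 - 1)*A - 7 = -5*A - 7 = -7 - 5*A)
-34716/4105 + D(67, 10)/30893 = -34716/4105 + (-7 - 5*67)/30893 = -34716*1/4105 + (-7 - 335)*(1/30893) = -34716/4105 - 342*1/30893 = -34716/4105 - 342/30893 = -1073885298/126815765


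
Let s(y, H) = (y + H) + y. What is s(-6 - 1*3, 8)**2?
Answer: 100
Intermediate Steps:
s(y, H) = H + 2*y (s(y, H) = (H + y) + y = H + 2*y)
s(-6 - 1*3, 8)**2 = (8 + 2*(-6 - 1*3))**2 = (8 + 2*(-6 - 3))**2 = (8 + 2*(-9))**2 = (8 - 18)**2 = (-10)**2 = 100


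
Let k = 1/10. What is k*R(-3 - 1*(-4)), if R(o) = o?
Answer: ⅒ ≈ 0.10000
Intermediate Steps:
k = ⅒ ≈ 0.10000
k*R(-3 - 1*(-4)) = (-3 - 1*(-4))/10 = (-3 + 4)/10 = (⅒)*1 = ⅒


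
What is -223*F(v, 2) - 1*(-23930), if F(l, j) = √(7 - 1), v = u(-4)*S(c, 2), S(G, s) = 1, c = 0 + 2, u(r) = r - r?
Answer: 23930 - 223*√6 ≈ 23384.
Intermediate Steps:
u(r) = 0
c = 2
v = 0 (v = 0*1 = 0)
F(l, j) = √6
-223*F(v, 2) - 1*(-23930) = -223*√6 - 1*(-23930) = -223*√6 + 23930 = 23930 - 223*√6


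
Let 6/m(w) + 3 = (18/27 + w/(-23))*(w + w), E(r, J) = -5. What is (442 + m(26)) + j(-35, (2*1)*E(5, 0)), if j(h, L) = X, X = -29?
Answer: 772309/1871 ≈ 412.78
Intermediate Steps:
j(h, L) = -29
m(w) = 6/(-3 + 2*w*(2/3 - w/23)) (m(w) = 6/(-3 + (18/27 + w/(-23))*(w + w)) = 6/(-3 + (18*(1/27) + w*(-1/23))*(2*w)) = 6/(-3 + (2/3 - w/23)*(2*w)) = 6/(-3 + 2*w*(2/3 - w/23)))
(442 + m(26)) + j(-35, (2*1)*E(5, 0)) = (442 - 414/(207 - 92*26 + 6*26**2)) - 29 = (442 - 414/(207 - 2392 + 6*676)) - 29 = (442 - 414/(207 - 2392 + 4056)) - 29 = (442 - 414/1871) - 29 = 826568/1871 - 29 = 772309/1871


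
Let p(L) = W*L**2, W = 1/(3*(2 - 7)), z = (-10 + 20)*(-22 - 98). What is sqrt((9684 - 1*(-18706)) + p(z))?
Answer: I*sqrt(67610) ≈ 260.02*I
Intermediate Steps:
z = -1200 (z = 10*(-120) = -1200)
W = -1/15 (W = 1/(3*(-5)) = 1/(-15) = -1/15 ≈ -0.066667)
p(L) = -L**2/15
sqrt((9684 - 1*(-18706)) + p(z)) = sqrt((9684 - 1*(-18706)) - 1/15*(-1200)**2) = sqrt((9684 + 18706) - 1/15*1440000) = sqrt(28390 - 96000) = sqrt(-67610) = I*sqrt(67610)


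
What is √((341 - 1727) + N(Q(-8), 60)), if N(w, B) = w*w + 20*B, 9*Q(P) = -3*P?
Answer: I*√1610/3 ≈ 13.375*I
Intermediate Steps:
Q(P) = -P/3 (Q(P) = (-3*P)/9 = -P/3)
N(w, B) = w² + 20*B
√((341 - 1727) + N(Q(-8), 60)) = √((341 - 1727) + ((-⅓*(-8))² + 20*60)) = √(-1386 + ((8/3)² + 1200)) = √(-1386 + (64/9 + 1200)) = √(-1386 + 10864/9) = √(-1610/9) = I*√1610/3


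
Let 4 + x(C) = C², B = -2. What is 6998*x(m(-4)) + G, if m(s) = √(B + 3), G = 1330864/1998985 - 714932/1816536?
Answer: -19058254185460289/907807053990 ≈ -20994.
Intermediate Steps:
G = 247106005771/907807053990 (G = 1330864*(1/1998985) - 714932*1/1816536 = 1330864/1998985 - 178733/454134 = 247106005771/907807053990 ≈ 0.27220)
m(s) = 1 (m(s) = √(-2 + 3) = √1 = 1)
x(C) = -4 + C²
6998*x(m(-4)) + G = 6998*(-4 + 1²) + 247106005771/907807053990 = 6998*(-4 + 1) + 247106005771/907807053990 = 6998*(-3) + 247106005771/907807053990 = -20994 + 247106005771/907807053990 = -19058254185460289/907807053990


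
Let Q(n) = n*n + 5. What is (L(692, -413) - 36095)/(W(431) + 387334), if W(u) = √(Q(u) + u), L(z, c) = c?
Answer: -14140789672/150027441359 + 36508*√186197/150027441359 ≈ -0.094150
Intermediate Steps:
Q(n) = 5 + n² (Q(n) = n² + 5 = 5 + n²)
W(u) = √(5 + u + u²) (W(u) = √((5 + u²) + u) = √(5 + u + u²))
(L(692, -413) - 36095)/(W(431) + 387334) = (-413 - 36095)/(√(5 + 431 + 431²) + 387334) = -36508/(√(5 + 431 + 185761) + 387334) = -36508/(√186197 + 387334) = -36508/(387334 + √186197)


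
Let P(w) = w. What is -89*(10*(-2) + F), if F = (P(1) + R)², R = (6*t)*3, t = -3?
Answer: -248221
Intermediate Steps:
R = -54 (R = (6*(-3))*3 = -18*3 = -54)
F = 2809 (F = (1 - 54)² = (-53)² = 2809)
-89*(10*(-2) + F) = -89*(10*(-2) + 2809) = -89*(-20 + 2809) = -89*2789 = -248221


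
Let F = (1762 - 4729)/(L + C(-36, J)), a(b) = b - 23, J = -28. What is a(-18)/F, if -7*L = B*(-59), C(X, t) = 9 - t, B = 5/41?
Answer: 3638/6923 ≈ 0.52549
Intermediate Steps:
a(b) = -23 + b
B = 5/41 (B = 5*(1/41) = 5/41 ≈ 0.12195)
L = 295/287 (L = -5*(-59)/287 = -1/7*(-295/41) = 295/287 ≈ 1.0279)
F = -283843/3638 (F = (1762 - 4729)/(295/287 + (9 - 1*(-28))) = -2967/(295/287 + (9 + 28)) = -2967/(295/287 + 37) = -2967/10914/287 = -2967*287/10914 = -283843/3638 ≈ -78.022)
a(-18)/F = (-23 - 18)/(-283843/3638) = -41*(-3638/283843) = 3638/6923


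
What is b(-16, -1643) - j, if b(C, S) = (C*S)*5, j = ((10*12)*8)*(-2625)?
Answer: 2651440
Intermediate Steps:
j = -2520000 (j = (120*8)*(-2625) = 960*(-2625) = -2520000)
b(C, S) = 5*C*S
b(-16, -1643) - j = 5*(-16)*(-1643) - 1*(-2520000) = 131440 + 2520000 = 2651440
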